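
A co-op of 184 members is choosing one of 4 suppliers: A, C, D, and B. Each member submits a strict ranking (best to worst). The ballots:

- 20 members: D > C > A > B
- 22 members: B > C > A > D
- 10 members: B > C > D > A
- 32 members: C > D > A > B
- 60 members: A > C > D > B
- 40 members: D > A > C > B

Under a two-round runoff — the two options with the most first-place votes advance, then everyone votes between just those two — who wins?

Round 1 first-place votes: A 60, C 32, D 60, B 32.
D and A advance.
Runoff: D is preferred to A by 102 voters; A by 82.
D wins the runoff.

D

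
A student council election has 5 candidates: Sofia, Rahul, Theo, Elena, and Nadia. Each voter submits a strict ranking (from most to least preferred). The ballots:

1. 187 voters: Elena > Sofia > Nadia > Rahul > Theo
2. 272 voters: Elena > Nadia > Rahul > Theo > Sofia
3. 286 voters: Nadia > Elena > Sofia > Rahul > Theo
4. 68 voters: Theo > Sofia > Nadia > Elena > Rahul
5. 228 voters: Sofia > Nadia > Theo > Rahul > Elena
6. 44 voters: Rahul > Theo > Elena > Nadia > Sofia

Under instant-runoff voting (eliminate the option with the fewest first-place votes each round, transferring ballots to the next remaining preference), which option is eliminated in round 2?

Round 1: Sofia 228, Rahul 44, Theo 68, Elena 459, Nadia 286. Eliminate Rahul.
Round 2: Sofia 228, Theo 112, Elena 459, Nadia 286. Eliminate Theo.

Theo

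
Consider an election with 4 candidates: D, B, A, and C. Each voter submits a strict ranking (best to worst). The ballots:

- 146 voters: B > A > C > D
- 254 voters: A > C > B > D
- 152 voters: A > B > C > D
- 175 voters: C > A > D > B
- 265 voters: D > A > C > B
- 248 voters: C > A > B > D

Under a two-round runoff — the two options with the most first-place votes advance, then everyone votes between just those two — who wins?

Round 1 first-place votes: D 265, B 146, A 406, C 423.
C and A advance.
Runoff: C is preferred to A by 423 voters; A by 817.
A wins the runoff.

A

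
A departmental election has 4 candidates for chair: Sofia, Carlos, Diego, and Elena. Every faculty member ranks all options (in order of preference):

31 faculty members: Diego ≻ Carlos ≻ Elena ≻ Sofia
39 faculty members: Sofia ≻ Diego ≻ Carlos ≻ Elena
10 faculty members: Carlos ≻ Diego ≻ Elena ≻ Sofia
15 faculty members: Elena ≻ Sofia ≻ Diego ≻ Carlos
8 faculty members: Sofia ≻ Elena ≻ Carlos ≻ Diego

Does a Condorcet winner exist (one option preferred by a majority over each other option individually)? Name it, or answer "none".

none

Checking pairwise contests:
Elena beats Sofia 56–47.
Sofia beats Carlos 62–41.
Sofia beats Diego 62–41.
Carlos beats Elena 80–23.
Every option loses at least one head-to-head, so there is no Condorcet winner.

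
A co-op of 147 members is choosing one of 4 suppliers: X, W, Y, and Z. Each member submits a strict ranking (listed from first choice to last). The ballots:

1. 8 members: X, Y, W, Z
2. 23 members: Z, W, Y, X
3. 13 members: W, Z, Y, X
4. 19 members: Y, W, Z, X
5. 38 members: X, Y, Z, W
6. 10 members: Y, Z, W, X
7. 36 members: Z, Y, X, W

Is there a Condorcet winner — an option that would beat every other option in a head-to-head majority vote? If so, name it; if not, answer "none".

Y

Y vs X: 101–46 for Y.
Y vs W: 111–36 for Y.
Y vs Z: 75–72 for Y.
Y beats every other option head-to-head.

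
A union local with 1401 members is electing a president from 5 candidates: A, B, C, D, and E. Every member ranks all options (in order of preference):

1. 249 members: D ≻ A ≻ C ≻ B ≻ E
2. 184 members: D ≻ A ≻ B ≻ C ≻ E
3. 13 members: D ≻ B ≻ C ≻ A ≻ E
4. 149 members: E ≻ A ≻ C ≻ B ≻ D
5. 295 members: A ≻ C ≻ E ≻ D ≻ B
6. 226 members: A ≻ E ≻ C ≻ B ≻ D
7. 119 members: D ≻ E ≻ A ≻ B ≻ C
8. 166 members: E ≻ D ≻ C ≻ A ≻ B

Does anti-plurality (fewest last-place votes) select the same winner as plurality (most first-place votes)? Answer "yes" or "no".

Anti-plurality — last-place votes: A 0, B 461, C 119, D 375, E 446. Winner: A.
Plurality — first-place votes: A 521, B 0, C 0, D 565, E 315. Winner: D.
The two methods disagree.

no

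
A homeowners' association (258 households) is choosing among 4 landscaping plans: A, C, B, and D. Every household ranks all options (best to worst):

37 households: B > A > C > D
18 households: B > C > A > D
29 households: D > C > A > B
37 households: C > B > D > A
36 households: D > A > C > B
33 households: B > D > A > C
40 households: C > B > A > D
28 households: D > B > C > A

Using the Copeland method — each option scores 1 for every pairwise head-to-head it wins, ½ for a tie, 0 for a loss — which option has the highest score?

A: loses to C, B, and D → score 0.
C: beats A, B, and D → score 3.
B: beats A and D; loses to C → score 2.
D: beats A; loses to C and B → score 1.
C has the best pairwise record.

C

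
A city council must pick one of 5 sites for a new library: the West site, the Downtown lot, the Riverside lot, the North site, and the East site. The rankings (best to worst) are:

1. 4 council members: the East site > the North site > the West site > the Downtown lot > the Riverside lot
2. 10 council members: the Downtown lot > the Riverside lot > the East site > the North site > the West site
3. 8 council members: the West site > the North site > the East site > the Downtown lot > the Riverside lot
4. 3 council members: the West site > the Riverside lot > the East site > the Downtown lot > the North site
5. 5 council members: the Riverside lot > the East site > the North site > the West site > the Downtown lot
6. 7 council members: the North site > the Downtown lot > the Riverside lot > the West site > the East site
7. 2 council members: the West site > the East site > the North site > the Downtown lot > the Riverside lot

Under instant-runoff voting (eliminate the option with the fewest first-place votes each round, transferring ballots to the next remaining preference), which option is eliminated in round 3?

Round 1: the West site 13, the Downtown lot 10, the Riverside lot 5, the North site 7, the East site 4. Eliminate the East site.
Round 2: the West site 13, the Downtown lot 10, the Riverside lot 5, the North site 11. Eliminate the Riverside lot.
Round 3: the West site 13, the Downtown lot 10, the North site 16. Eliminate the Downtown lot.

the Downtown lot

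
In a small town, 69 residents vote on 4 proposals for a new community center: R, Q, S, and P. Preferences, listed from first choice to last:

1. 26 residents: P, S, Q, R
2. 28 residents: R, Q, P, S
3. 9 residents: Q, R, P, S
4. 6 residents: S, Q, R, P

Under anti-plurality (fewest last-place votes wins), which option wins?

Q

Last-place votes: R 26, Q 0, S 37, P 6.
Q is ranked last by the fewest voters, so Q wins.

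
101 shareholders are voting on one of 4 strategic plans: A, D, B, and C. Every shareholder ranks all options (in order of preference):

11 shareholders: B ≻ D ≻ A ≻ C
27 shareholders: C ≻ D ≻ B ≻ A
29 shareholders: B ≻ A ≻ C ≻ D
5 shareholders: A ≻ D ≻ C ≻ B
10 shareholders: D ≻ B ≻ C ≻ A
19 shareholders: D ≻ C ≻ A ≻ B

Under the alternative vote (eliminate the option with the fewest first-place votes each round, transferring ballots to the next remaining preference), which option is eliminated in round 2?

C

Round 1: A 5, D 29, B 40, C 27. Eliminate A.
Round 2: D 34, B 40, C 27. Eliminate C.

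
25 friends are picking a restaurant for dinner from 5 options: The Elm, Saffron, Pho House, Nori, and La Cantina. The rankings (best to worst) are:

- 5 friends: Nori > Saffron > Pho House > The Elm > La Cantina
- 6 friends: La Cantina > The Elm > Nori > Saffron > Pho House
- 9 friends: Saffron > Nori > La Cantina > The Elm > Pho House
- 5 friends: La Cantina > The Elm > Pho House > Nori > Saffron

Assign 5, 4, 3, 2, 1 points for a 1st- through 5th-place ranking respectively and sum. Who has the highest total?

Nori

The Elm: 5·2 + 6·4 + 9·2 + 5·4 = 72
Saffron: 5·4 + 6·2 + 9·5 + 5·1 = 82
Pho House: 5·3 + 6·1 + 9·1 + 5·3 = 45
Nori: 5·5 + 6·3 + 9·4 + 5·2 = 89
La Cantina: 5·1 + 6·5 + 9·3 + 5·5 = 87
Nori has the highest Borda score (89).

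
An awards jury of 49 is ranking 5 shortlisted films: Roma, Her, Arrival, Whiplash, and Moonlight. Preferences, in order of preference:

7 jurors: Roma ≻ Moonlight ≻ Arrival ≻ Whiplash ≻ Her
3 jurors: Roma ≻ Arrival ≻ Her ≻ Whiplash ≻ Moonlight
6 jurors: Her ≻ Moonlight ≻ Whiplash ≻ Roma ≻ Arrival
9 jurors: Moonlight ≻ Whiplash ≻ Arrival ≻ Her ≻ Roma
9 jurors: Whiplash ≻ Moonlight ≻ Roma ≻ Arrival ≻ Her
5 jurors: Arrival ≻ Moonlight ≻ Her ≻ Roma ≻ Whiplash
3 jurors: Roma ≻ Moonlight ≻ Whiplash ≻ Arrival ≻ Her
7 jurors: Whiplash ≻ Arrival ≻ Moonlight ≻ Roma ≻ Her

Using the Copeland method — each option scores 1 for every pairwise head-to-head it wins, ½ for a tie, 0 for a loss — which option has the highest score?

Roma: beats Her and Arrival; loses to Whiplash and Moonlight → score 2.
Her: loses to Roma, Arrival, Whiplash, and Moonlight → score 0.
Arrival: beats Her; loses to Roma, Whiplash, and Moonlight → score 1.
Whiplash: beats Roma, Her, and Arrival; loses to Moonlight → score 3.
Moonlight: beats Roma, Her, Arrival, and Whiplash → score 4.
Moonlight has the best pairwise record.

Moonlight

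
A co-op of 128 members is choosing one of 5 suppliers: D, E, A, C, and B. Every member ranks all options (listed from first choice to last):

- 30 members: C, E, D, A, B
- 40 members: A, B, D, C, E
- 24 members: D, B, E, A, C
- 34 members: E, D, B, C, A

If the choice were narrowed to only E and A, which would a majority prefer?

Voters preferring E to A: 88; preferring A to E: 40.
E wins the head-to-head.

E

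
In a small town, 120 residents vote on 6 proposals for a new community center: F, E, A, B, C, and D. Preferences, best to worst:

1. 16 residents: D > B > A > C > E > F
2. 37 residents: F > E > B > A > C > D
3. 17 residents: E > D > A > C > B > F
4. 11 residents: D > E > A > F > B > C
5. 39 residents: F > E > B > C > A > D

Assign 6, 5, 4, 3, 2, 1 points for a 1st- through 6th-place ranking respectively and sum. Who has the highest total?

F: 16·1 + 37·6 + 17·1 + 11·3 + 39·6 = 522
E: 16·2 + 37·5 + 17·6 + 11·5 + 39·5 = 569
A: 16·4 + 37·3 + 17·4 + 11·4 + 39·2 = 365
B: 16·5 + 37·4 + 17·2 + 11·2 + 39·4 = 440
C: 16·3 + 37·2 + 17·3 + 11·1 + 39·3 = 301
D: 16·6 + 37·1 + 17·5 + 11·6 + 39·1 = 323
E has the highest Borda score (569).

E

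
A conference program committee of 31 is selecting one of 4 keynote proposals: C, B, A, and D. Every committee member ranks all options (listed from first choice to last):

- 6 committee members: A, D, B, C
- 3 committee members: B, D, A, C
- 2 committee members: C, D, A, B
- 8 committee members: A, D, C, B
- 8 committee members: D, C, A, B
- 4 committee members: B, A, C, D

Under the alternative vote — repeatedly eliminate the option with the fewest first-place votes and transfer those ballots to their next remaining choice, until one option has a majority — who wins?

A

Round 1: C 2, B 7, A 14, D 8. Eliminate C.
Round 2: B 7, A 14, D 10. Eliminate B.
Round 3: A 18, D 13. A has a majority.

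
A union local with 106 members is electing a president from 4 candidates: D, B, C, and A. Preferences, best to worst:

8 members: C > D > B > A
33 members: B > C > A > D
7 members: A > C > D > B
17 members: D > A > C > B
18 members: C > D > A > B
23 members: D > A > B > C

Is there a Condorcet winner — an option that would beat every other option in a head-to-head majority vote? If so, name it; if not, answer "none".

none

Checking pairwise contests:
C beats D 66–40.
D beats B 73–33.
B beats C 56–50.
D beats A 66–40.
Every option loses at least one head-to-head, so there is no Condorcet winner.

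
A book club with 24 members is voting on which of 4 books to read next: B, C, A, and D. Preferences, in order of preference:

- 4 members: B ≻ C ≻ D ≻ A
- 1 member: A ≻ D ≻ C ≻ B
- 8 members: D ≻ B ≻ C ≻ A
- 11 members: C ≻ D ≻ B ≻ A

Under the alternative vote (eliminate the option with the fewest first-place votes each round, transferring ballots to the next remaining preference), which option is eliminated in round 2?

B

Round 1: B 4, C 11, A 1, D 8. Eliminate A.
Round 2: B 4, C 11, D 9. Eliminate B.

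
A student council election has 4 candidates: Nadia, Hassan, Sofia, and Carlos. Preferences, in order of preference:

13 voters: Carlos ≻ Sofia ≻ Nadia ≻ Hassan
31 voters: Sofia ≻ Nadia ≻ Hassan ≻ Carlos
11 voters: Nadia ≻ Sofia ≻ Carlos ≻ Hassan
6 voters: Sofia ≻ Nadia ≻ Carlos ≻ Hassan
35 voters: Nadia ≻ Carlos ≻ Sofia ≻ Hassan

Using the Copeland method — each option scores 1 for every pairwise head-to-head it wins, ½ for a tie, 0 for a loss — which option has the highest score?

Sofia

Nadia: beats Hassan and Carlos; loses to Sofia → score 2.
Hassan: loses to Nadia, Sofia, and Carlos → score 0.
Sofia: beats Nadia and Hassan; ties Carlos → score 2.5.
Carlos: beats Hassan; ties Sofia; loses to Nadia → score 1.5.
Sofia has the best pairwise record.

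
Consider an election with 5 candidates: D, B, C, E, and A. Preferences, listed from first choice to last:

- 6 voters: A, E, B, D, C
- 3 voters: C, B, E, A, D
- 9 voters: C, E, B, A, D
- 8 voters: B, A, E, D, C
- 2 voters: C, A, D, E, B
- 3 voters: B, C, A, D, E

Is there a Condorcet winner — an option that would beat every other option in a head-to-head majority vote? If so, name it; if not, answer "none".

Checking pairwise contests:
B beats D 29–2.
E beats B 17–14.
B beats C 17–14.
C beats E 17–14.
B beats A 23–8.
Every option loses at least one head-to-head, so there is no Condorcet winner.

none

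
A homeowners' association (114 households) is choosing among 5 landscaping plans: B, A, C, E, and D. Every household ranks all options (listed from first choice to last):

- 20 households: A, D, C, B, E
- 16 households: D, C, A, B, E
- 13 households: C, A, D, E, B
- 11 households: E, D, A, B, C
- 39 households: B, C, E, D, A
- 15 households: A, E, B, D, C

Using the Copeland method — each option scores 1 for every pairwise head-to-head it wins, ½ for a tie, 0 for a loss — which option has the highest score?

B: beats C and E; loses to A and D → score 2.
A: beats B and E; loses to C and D → score 2.
C: beats A and E; loses to B and D → score 2.
E: beats D; loses to B, A, and C → score 1.
D: beats B, A, and C; loses to E → score 3.
D has the best pairwise record.

D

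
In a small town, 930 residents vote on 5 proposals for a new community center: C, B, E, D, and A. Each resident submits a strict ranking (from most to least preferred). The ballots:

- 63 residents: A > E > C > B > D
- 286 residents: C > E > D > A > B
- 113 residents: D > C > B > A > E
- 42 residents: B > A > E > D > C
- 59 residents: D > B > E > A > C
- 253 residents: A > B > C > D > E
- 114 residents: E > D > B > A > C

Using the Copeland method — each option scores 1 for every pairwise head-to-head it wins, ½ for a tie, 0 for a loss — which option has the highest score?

C: beats E and D; loses to B and A → score 2.
B: beats C and E; loses to D and A → score 2.
E: beats D; loses to C, B, and A → score 1.
D: beats B and A; loses to C and E → score 2.
A: beats C, B, and E; loses to D → score 3.
A has the best pairwise record.

A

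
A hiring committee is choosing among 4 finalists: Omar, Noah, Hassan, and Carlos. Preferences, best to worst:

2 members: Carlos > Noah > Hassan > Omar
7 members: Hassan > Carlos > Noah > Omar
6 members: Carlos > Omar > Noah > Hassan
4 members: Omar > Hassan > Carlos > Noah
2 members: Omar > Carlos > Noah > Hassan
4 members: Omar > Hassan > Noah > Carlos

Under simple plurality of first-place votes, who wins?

First-place votes: Omar 10, Noah 0, Hassan 7, Carlos 8.
Omar has the most first-place votes.

Omar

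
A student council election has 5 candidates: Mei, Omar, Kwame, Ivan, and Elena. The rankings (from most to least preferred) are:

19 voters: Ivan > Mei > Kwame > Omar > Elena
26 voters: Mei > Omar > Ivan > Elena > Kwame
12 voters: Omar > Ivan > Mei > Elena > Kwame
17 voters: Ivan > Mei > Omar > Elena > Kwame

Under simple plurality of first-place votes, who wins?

First-place votes: Mei 26, Omar 12, Kwame 0, Ivan 36, Elena 0.
Ivan has the most first-place votes.

Ivan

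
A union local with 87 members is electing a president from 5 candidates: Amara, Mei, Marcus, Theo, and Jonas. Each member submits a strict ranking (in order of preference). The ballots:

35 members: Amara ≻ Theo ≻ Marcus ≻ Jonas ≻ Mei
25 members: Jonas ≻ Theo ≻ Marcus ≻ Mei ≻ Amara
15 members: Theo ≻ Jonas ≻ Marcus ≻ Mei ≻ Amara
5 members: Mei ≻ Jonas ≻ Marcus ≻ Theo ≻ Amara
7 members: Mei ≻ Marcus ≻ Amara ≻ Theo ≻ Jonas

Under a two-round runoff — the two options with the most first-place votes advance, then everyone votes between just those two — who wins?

Jonas

Round 1 first-place votes: Amara 35, Mei 12, Marcus 0, Theo 15, Jonas 25.
Amara and Jonas advance.
Runoff: Amara is preferred to Jonas by 42 voters; Jonas by 45.
Jonas wins the runoff.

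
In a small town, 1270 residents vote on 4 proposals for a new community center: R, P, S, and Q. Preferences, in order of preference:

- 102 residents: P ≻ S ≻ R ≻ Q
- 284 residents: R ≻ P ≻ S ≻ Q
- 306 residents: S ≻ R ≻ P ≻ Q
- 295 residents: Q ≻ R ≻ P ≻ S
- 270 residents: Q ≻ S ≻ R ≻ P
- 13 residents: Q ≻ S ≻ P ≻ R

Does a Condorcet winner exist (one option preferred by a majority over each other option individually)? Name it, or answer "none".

Checking pairwise contests:
S beats R 691–579.
R beats P 1155–115.
P beats S 681–589.
R beats Q 692–578.
Every option loses at least one head-to-head, so there is no Condorcet winner.

none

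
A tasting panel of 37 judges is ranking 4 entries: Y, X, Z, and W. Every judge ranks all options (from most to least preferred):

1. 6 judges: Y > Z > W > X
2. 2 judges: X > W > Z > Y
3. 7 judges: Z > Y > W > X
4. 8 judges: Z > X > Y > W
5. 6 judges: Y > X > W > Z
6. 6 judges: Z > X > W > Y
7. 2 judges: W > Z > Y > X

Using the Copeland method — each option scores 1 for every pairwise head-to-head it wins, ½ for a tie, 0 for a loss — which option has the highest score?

Z

Y: beats X and W; loses to Z → score 2.
X: beats W; loses to Y and Z → score 1.
Z: beats Y, X, and W → score 3.
W: loses to Y, X, and Z → score 0.
Z has the best pairwise record.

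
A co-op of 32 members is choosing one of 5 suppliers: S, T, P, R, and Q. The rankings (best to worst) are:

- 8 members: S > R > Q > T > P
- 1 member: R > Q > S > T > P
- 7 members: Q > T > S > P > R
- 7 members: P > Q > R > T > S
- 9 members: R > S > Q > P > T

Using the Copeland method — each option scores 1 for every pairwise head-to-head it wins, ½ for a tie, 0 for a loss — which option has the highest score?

R

S: beats T, P, and Q; loses to R → score 3.
T: ties P; loses to S, R, and Q → score 0.5.
P: ties T; loses to S, R, and Q → score 0.5.
R: beats S, T, P, and Q → score 4.
Q: beats T and P; loses to S and R → score 2.
R has the best pairwise record.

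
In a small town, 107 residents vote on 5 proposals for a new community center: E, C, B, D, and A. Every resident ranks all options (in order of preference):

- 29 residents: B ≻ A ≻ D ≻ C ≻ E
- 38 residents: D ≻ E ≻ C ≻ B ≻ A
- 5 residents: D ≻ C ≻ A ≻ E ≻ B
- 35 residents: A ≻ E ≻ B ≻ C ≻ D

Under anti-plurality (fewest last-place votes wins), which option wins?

C

Last-place votes: E 29, C 0, B 5, D 35, A 38.
C is ranked last by the fewest voters, so C wins.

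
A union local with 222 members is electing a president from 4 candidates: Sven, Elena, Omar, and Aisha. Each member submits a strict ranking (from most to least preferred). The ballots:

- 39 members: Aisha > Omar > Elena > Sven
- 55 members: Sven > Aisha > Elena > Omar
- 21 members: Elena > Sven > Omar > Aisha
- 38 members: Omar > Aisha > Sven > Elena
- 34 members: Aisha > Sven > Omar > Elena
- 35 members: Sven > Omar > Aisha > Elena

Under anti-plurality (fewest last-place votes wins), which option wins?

Last-place votes: Sven 39, Elena 107, Omar 55, Aisha 21.
Aisha is ranked last by the fewest voters, so Aisha wins.

Aisha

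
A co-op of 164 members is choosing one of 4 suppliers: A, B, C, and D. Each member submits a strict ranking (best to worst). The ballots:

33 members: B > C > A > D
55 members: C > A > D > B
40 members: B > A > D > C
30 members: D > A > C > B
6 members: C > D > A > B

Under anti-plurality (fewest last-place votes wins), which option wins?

A

Last-place votes: A 0, B 91, C 40, D 33.
A is ranked last by the fewest voters, so A wins.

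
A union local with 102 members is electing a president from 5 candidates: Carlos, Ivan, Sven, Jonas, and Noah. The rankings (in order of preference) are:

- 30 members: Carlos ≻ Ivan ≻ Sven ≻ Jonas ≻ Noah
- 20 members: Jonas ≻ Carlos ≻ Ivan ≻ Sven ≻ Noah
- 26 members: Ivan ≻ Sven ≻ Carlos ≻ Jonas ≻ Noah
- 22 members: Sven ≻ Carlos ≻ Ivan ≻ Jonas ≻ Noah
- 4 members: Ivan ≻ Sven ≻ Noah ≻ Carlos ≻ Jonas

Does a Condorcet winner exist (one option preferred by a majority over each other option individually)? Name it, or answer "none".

none

Checking pairwise contests:
Sven beats Carlos 52–50.
Carlos beats Ivan 72–30.
Ivan beats Sven 80–22.
Carlos beats Jonas 82–20.
Carlos beats Noah 98–4.
Every option loses at least one head-to-head, so there is no Condorcet winner.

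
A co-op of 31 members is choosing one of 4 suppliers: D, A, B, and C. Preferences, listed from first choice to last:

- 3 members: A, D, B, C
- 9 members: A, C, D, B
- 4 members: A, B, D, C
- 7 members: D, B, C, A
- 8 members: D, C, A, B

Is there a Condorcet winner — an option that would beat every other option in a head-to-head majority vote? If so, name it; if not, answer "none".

A vs D: 16–15 for A.
A vs B: 24–7 for A.
A vs C: 16–15 for A.
A beats every other option head-to-head.

A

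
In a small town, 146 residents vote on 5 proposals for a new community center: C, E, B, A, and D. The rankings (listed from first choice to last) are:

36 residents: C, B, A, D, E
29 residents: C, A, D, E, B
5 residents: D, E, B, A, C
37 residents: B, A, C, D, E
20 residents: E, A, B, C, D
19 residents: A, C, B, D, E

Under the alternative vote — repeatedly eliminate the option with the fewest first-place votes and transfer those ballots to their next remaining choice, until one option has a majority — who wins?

C

Round 1: C 65, E 20, B 37, A 19, D 5. Eliminate D.
Round 2: C 65, E 25, B 37, A 19. Eliminate A.
Round 3: C 84, E 25, B 37. C has a majority.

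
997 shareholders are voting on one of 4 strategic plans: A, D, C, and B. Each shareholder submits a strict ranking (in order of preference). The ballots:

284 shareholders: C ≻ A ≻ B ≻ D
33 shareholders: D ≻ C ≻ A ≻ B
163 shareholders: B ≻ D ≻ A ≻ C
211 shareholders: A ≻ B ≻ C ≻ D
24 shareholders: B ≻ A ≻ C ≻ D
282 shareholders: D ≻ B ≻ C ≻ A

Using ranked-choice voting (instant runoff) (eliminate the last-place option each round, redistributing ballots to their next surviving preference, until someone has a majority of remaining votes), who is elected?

C

Round 1: A 211, D 315, C 284, B 187. Eliminate B.
Round 2: A 235, D 478, C 284. Eliminate A.
Round 3: D 478, C 519. C has a majority.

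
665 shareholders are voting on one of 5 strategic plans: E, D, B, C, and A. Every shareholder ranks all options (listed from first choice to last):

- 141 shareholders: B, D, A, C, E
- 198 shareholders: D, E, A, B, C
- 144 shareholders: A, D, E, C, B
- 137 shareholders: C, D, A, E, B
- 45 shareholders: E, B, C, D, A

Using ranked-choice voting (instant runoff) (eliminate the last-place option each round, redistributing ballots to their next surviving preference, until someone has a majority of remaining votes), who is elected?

Round 1: E 45, D 198, B 141, C 137, A 144. Eliminate E.
Round 2: D 198, B 186, C 137, A 144. Eliminate C.
Round 3: D 335, B 186, A 144. D has a majority.

D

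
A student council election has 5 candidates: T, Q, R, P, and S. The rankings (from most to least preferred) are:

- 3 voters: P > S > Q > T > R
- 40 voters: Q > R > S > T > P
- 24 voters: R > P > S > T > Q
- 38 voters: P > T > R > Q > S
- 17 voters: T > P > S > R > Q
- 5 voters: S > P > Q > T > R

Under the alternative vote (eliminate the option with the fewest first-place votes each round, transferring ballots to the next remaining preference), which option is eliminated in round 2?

T

Round 1: T 17, Q 40, R 24, P 41, S 5. Eliminate S.
Round 2: T 17, Q 40, R 24, P 46. Eliminate T.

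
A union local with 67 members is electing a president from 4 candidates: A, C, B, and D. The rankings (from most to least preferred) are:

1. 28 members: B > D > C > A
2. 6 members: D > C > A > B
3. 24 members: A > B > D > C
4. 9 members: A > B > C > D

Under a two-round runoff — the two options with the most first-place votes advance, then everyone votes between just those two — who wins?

A

Round 1 first-place votes: A 33, C 0, B 28, D 6.
A and B advance.
Runoff: A is preferred to B by 39 voters; B by 28.
A wins the runoff.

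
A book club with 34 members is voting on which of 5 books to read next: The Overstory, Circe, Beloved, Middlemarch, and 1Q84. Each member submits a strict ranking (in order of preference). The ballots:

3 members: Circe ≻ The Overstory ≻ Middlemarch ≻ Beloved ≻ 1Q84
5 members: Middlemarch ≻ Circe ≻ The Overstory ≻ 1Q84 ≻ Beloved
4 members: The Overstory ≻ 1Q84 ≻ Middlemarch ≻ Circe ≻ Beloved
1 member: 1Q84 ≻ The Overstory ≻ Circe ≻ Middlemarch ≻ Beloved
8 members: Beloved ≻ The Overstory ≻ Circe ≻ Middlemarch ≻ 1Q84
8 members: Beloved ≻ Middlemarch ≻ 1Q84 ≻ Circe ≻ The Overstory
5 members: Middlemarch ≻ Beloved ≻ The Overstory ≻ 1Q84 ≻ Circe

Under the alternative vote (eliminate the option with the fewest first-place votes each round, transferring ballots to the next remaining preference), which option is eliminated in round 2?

Circe

Round 1: The Overstory 4, Circe 3, Beloved 16, Middlemarch 10, 1Q84 1. Eliminate 1Q84.
Round 2: The Overstory 5, Circe 3, Beloved 16, Middlemarch 10. Eliminate Circe.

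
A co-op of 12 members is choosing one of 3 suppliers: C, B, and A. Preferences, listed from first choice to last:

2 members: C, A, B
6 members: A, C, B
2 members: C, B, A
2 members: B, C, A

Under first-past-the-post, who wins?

First-place votes: C 4, B 2, A 6.
A has the most first-place votes.

A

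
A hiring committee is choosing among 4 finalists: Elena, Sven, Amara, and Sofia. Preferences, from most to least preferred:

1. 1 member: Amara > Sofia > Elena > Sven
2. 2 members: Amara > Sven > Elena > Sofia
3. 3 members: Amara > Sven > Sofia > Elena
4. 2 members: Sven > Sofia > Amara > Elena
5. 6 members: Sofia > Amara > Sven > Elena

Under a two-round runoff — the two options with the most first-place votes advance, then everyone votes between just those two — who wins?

Sofia

Round 1 first-place votes: Elena 0, Sven 2, Amara 6, Sofia 6.
Sofia and Amara advance.
Runoff: Sofia is preferred to Amara by 8 voters; Amara by 6.
Sofia wins the runoff.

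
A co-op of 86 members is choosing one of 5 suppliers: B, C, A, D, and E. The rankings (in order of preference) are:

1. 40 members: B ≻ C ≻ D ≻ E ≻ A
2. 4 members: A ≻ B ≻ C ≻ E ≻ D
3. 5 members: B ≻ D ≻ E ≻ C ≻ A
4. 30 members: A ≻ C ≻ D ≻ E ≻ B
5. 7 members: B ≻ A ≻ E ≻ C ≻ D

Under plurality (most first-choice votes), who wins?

B

First-place votes: B 52, C 0, A 34, D 0, E 0.
B has the most first-place votes.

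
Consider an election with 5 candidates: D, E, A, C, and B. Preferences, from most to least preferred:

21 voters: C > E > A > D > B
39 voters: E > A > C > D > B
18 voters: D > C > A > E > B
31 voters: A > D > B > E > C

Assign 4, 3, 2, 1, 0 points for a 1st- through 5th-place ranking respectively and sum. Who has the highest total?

A

D: 21·1 + 39·1 + 18·4 + 31·3 = 225
E: 21·3 + 39·4 + 18·1 + 31·1 = 268
A: 21·2 + 39·3 + 18·2 + 31·4 = 319
C: 21·4 + 39·2 + 18·3 + 31·0 = 216
B: 21·0 + 39·0 + 18·0 + 31·2 = 62
A has the highest Borda score (319).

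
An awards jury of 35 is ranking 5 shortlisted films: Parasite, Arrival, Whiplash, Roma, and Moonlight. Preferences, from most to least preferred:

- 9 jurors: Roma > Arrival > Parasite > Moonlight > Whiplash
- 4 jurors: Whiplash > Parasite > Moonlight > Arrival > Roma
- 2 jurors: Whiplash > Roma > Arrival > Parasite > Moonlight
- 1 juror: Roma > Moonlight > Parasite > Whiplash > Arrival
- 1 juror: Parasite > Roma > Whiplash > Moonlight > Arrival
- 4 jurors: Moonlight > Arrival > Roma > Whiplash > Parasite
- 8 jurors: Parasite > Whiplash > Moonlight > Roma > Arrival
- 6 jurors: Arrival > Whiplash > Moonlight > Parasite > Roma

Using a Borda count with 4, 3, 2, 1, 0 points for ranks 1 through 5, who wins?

Parasite

Parasite: 9·2 + 4·3 + 2·1 + 1·2 + 1·4 + 4·0 + 8·4 + 6·1 = 76
Arrival: 9·3 + 4·1 + 2·2 + 1·0 + 1·0 + 4·3 + 8·0 + 6·4 = 71
Whiplash: 9·0 + 4·4 + 2·4 + 1·1 + 1·2 + 4·1 + 8·3 + 6·3 = 73
Roma: 9·4 + 4·0 + 2·3 + 1·4 + 1·3 + 4·2 + 8·1 + 6·0 = 65
Moonlight: 9·1 + 4·2 + 2·0 + 1·3 + 1·1 + 4·4 + 8·2 + 6·2 = 65
Parasite has the highest Borda score (76).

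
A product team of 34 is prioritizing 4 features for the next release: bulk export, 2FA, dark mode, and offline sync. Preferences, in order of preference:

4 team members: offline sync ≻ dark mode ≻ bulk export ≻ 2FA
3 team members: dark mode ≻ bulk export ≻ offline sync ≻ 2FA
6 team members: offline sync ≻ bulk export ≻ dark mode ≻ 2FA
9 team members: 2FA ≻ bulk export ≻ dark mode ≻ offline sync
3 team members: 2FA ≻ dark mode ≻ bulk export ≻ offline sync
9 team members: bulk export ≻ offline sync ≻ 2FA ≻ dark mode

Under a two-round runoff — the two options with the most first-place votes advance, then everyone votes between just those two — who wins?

offline sync

Round 1 first-place votes: bulk export 9, 2FA 12, dark mode 3, offline sync 10.
2FA and offline sync advance.
Runoff: 2FA is preferred to offline sync by 12 voters; offline sync by 22.
offline sync wins the runoff.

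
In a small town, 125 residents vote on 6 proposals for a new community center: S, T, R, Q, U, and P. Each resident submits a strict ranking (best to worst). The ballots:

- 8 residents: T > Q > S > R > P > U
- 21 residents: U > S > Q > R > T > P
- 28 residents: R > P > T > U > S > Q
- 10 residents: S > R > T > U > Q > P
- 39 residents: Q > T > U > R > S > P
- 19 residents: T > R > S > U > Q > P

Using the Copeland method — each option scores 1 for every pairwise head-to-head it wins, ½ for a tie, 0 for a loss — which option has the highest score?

T

S: beats Q and P; loses to T, R, and U → score 2.
T: beats S, R, Q, U, and P → score 5.
R: beats S, U, and P; loses to T and Q → score 3.
Q: beats R and P; loses to S, T, and U → score 2.
U: beats S, Q, and P; loses to T and R → score 3.
P: loses to S, T, R, Q, and U → score 0.
T has the best pairwise record.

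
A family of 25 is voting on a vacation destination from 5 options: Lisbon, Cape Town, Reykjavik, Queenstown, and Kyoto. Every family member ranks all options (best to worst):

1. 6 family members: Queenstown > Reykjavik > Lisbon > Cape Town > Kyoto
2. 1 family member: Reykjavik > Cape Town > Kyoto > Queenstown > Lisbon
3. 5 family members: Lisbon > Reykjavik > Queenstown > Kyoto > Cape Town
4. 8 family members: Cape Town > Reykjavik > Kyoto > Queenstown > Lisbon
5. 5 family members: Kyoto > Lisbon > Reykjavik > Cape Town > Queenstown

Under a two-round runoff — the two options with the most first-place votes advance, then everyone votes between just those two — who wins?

Round 1 first-place votes: Lisbon 5, Cape Town 8, Reykjavik 1, Queenstown 6, Kyoto 5.
Cape Town and Queenstown advance.
Runoff: Cape Town is preferred to Queenstown by 14 voters; Queenstown by 11.
Cape Town wins the runoff.

Cape Town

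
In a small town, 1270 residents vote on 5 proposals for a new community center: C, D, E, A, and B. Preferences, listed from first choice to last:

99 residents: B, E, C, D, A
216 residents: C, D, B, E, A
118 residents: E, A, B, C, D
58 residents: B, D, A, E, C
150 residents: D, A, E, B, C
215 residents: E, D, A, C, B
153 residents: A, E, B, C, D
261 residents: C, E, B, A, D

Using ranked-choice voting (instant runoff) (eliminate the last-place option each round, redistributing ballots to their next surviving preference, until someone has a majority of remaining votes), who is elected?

E

Round 1: C 477, D 150, E 333, A 153, B 157. Eliminate D.
Round 2: C 477, E 333, A 303, B 157. Eliminate B.
Round 3: C 477, E 432, A 361. Eliminate A.
Round 4: C 477, E 793. E has a majority.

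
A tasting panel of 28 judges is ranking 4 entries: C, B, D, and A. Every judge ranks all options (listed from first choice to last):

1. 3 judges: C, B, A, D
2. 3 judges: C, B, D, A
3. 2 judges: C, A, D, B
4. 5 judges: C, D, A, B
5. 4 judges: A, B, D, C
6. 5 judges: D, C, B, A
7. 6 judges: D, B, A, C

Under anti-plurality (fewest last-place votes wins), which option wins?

Last-place votes: C 10, B 7, D 3, A 8.
D is ranked last by the fewest voters, so D wins.

D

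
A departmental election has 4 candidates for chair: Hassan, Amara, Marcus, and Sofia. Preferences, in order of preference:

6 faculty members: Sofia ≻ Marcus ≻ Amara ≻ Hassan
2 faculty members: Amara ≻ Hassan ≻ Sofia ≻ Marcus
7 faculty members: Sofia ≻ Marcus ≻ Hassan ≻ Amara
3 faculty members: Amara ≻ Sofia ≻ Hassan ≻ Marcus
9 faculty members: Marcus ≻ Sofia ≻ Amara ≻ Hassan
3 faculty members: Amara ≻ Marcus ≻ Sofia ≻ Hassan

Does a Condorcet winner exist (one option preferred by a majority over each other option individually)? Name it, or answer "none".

Sofia

Sofia vs Hassan: 28–2 for Sofia.
Sofia vs Amara: 22–8 for Sofia.
Sofia vs Marcus: 18–12 for Sofia.
Sofia beats every other option head-to-head.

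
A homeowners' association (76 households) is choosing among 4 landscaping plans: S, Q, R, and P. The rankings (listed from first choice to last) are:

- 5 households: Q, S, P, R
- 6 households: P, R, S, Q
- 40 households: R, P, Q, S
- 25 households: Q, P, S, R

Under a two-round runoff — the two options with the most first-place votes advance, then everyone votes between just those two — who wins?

Round 1 first-place votes: S 0, Q 30, R 40, P 6.
R and Q advance.
Runoff: R is preferred to Q by 46 voters; Q by 30.
R wins the runoff.

R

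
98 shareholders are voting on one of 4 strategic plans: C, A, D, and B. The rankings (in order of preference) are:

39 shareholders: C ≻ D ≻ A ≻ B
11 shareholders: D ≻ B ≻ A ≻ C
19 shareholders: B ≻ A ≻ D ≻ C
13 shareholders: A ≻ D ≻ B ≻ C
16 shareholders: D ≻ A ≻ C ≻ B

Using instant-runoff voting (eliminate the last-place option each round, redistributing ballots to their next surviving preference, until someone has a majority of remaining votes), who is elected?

Round 1: C 39, A 13, D 27, B 19. Eliminate A.
Round 2: C 39, D 40, B 19. Eliminate B.
Round 3: C 39, D 59. D has a majority.

D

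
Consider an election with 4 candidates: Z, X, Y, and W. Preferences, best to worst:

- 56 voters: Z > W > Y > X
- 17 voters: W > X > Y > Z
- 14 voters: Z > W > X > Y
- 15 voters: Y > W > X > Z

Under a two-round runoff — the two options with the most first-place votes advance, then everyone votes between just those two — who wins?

Z

Round 1 first-place votes: Z 70, X 0, Y 15, W 17.
Z and W advance.
Runoff: Z is preferred to W by 70 voters; W by 32.
Z wins the runoff.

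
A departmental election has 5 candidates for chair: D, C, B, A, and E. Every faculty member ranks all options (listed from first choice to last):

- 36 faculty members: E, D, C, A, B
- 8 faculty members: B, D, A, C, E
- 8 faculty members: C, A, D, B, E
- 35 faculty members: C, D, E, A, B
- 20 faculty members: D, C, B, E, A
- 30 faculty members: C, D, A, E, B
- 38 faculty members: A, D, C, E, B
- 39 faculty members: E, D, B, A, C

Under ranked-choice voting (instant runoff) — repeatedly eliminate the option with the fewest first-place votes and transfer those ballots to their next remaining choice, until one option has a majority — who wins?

C

Round 1: D 20, C 73, B 8, A 38, E 75. Eliminate B.
Round 2: D 28, C 73, A 38, E 75. Eliminate D.
Round 3: C 93, A 46, E 75. Eliminate A.
Round 4: C 139, E 75. C has a majority.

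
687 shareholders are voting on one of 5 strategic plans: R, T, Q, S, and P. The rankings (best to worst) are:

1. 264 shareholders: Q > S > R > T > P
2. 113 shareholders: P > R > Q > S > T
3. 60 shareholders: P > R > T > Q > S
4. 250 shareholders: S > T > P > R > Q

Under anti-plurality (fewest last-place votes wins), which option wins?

R

Last-place votes: R 0, T 113, Q 250, S 60, P 264.
R is ranked last by the fewest voters, so R wins.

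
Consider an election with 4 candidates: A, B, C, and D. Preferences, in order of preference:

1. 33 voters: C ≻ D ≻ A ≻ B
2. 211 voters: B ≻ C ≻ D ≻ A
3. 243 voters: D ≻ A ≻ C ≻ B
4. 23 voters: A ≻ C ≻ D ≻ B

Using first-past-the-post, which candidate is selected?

D

First-place votes: A 23, B 211, C 33, D 243.
D has the most first-place votes.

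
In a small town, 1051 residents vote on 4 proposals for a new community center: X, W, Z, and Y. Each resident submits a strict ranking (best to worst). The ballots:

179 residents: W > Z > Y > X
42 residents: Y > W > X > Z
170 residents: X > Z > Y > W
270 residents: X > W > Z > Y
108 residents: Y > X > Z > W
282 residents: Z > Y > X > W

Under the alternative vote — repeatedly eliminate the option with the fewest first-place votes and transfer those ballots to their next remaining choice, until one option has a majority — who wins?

X

Round 1: X 440, W 179, Z 282, Y 150. Eliminate Y.
Round 2: X 548, W 221, Z 282. X has a majority.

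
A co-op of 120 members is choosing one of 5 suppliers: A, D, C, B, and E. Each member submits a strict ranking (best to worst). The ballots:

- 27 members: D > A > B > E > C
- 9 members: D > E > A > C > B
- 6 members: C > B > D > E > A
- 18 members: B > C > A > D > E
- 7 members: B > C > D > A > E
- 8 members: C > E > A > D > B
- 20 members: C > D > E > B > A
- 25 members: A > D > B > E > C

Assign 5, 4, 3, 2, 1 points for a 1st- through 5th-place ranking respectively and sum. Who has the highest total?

D

A: 27·4 + 9·3 + 6·1 + 18·3 + 7·2 + 8·3 + 20·1 + 25·5 = 378
D: 27·5 + 9·5 + 6·3 + 18·2 + 7·3 + 8·2 + 20·4 + 25·4 = 451
C: 27·1 + 9·2 + 6·5 + 18·4 + 7·4 + 8·5 + 20·5 + 25·1 = 340
B: 27·3 + 9·1 + 6·4 + 18·5 + 7·5 + 8·1 + 20·2 + 25·3 = 362
E: 27·2 + 9·4 + 6·2 + 18·1 + 7·1 + 8·4 + 20·3 + 25·2 = 269
D has the highest Borda score (451).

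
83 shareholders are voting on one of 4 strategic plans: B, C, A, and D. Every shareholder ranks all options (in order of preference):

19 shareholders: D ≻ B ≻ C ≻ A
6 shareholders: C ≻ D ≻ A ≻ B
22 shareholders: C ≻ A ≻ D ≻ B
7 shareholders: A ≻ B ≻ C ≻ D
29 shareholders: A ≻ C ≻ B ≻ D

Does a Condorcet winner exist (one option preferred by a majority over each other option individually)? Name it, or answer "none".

C vs B: 57–26 for C.
C vs A: 47–36 for C.
C vs D: 64–19 for C.
C beats every other option head-to-head.

C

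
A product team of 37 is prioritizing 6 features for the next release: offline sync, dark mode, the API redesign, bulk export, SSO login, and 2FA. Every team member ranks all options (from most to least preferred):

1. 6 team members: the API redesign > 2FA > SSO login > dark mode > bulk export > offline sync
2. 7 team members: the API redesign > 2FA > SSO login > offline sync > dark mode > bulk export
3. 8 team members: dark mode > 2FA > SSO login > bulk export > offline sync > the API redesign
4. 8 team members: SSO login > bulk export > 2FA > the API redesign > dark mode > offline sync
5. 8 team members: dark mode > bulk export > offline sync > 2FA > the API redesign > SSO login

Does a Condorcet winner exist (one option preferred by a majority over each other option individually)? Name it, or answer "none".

2FA vs offline sync: 29–8 for 2FA.
2FA vs dark mode: 21–16 for 2FA.
2FA vs the API redesign: 24–13 for 2FA.
2FA vs bulk export: 21–16 for 2FA.
2FA vs SSO login: 29–8 for 2FA.
2FA beats every other option head-to-head.

2FA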